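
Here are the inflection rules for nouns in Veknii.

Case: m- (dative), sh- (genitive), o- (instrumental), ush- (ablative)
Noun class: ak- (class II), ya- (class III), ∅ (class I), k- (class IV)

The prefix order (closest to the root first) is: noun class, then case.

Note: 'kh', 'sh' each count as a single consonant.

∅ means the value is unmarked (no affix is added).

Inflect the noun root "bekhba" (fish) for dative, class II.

makbekhba

Attach noun class class II ak- → akbekhba.
Attach case dative m- → makbekhba.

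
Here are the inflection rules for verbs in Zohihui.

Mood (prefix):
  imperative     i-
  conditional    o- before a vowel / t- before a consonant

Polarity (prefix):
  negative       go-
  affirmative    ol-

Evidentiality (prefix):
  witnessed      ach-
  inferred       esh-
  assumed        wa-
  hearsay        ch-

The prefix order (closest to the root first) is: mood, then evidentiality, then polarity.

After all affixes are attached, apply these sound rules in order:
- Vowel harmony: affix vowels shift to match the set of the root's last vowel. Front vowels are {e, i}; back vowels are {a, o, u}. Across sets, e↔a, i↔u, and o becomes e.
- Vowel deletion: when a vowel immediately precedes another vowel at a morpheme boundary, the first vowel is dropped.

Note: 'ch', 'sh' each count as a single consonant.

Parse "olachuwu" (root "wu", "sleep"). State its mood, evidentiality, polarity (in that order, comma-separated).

imperative, witnessed, affirmative

Segment: ol-ach-i-wu.
mood: i- → imperative.
evidentiality: ach- → witnessed.
polarity: ol- → affirmative.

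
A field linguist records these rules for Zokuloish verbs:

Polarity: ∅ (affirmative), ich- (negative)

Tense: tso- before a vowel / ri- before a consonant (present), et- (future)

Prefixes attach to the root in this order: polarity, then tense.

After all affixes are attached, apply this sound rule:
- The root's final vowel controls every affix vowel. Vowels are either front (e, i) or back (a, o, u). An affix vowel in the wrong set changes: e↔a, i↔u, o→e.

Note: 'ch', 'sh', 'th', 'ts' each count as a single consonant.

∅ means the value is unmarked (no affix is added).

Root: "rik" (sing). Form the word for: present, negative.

Attach polarity negative ich- → ichrik.
Attach tense present tso- (before vowel 'i') → tsoichrik.
Apply vowel harmony: tsoichrik → tseichrik.

tseichrik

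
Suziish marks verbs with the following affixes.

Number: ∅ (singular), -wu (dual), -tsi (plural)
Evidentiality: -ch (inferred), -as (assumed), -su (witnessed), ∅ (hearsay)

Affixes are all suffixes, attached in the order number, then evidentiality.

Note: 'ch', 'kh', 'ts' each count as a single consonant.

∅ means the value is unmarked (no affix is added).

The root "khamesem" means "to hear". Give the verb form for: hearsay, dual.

khamesemwu

Attach number dual -wu → khamesemwu.
evidentiality = hearsay: zero marking, form stays khamesemwu.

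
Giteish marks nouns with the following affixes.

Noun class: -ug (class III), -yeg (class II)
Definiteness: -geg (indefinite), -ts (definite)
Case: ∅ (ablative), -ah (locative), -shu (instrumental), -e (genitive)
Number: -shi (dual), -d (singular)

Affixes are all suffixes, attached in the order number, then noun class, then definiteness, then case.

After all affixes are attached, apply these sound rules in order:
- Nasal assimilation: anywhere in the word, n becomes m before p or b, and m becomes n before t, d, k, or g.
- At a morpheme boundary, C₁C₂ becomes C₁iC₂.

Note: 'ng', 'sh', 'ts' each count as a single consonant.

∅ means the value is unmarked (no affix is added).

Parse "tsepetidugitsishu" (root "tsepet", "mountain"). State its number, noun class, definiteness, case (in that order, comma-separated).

singular, class III, definite, instrumental

Segment: tsepet-d-ug-ts-shu.
number: -d → singular.
noun class: -ug → class III.
definiteness: -ts → definite.
case: -shu → instrumental.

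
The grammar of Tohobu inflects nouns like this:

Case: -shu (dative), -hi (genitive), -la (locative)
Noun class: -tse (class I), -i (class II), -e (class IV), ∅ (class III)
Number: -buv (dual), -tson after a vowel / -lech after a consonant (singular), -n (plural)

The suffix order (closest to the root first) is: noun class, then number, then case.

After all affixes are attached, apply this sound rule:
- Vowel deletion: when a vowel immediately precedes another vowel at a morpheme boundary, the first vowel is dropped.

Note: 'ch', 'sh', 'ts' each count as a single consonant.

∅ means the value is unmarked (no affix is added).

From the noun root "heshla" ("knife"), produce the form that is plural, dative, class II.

heshlinshu

Attach noun class class II -i → heshlai.
Attach number plural -n → heshlain.
Attach case dative -shu → heshlainshu.
Apply vowel deletion: heshlainshu → heshlinshu.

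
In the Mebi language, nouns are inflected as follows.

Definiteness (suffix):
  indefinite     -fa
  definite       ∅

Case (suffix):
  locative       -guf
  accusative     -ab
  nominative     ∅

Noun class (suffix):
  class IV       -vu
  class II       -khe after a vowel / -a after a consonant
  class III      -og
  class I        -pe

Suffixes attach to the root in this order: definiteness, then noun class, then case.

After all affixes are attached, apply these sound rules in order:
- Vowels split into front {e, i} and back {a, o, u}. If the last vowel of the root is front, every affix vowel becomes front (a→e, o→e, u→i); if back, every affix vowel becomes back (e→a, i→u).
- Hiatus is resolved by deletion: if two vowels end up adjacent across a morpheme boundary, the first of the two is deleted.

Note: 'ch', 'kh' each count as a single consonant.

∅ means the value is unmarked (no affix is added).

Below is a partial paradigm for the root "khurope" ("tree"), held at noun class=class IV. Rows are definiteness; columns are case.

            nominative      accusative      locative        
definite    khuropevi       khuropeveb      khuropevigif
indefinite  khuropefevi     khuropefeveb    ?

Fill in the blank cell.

Attach definiteness indefinite -fa → khuropefa.
Attach noun class class IV -vu → khuropefavu.
Attach case locative -guf → khuropefavuguf.
Apply vowel harmony: khuropefavuguf → khuropefevigif.
Vowel deletion: no change.

khuropefevigif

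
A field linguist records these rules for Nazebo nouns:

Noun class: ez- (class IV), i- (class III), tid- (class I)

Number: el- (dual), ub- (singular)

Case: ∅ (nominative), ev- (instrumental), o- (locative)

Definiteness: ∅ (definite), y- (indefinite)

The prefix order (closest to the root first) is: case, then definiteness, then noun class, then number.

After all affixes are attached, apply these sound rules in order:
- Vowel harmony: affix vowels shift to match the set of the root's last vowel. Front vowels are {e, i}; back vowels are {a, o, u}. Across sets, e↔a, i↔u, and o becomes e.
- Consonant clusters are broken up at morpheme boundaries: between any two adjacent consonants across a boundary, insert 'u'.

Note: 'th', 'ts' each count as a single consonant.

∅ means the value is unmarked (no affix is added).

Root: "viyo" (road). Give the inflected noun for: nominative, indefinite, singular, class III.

case = nominative: zero marking, form stays viyo.
Attach definiteness indefinite y- → yviyo.
Attach noun class class III i- → iyviyo.
Attach number singular ub- → ubiyviyo.
Apply vowel harmony: ubiyviyo → ubuyviyo.
Apply epenthesis: ubuyviyo → ubuyuviyo.

ubuyuviyo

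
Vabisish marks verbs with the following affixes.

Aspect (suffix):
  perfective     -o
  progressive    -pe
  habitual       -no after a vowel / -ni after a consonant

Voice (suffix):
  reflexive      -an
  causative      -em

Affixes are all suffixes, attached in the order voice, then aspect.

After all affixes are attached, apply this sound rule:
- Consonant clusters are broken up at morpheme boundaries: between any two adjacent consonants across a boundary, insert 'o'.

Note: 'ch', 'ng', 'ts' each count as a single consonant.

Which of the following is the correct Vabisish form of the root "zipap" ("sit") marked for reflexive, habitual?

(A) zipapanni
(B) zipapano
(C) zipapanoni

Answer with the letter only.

C

Attach voice reflexive -an → zipapan.
Attach aspect habitual -ni (after consonant 'n') → zipapanni.
Apply epenthesis: zipapanni → zipapanoni.
So the correct form is zipapanoni, option (C).
(B) zipapano is wrong: it uses perfective instead of habitual for aspect.
(A) zipapanni is wrong: it fails to apply the sound rule(s).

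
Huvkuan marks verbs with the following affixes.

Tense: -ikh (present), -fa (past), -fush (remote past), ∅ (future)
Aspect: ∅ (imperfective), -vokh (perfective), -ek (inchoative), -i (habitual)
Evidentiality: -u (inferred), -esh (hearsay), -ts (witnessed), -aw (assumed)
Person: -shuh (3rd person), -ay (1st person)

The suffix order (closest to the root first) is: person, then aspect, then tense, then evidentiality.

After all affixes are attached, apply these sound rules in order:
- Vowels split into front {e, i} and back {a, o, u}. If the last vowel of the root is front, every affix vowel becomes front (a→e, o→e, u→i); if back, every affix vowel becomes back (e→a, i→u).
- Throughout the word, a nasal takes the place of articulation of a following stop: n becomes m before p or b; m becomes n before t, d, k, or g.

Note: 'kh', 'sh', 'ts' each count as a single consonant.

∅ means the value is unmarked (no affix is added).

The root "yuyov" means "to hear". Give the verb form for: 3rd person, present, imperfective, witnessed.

yuyovshuhukhts

Attach person 3rd person -shuh → yuyovshuh.
aspect = imperfective: zero marking, form stays yuyovshuh.
Attach tense present -ikh → yuyovshuhikh.
Attach evidentiality witnessed -ts → yuyovshuhikhts.
Apply vowel harmony: yuyovshuhikhts → yuyovshuhukhts.
Nasal assimilation: no change.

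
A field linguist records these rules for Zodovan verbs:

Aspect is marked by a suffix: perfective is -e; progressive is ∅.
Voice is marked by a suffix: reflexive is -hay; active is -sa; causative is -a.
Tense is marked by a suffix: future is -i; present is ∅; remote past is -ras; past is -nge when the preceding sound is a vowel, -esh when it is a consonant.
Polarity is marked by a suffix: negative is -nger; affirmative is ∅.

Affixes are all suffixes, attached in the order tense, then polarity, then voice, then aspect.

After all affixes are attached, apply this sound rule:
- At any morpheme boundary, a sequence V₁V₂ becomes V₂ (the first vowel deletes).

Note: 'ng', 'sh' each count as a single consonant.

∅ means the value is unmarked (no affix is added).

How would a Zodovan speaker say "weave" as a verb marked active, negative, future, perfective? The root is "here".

Attach tense future -i → herei.
Attach polarity negative -nger → hereinger.
Attach voice active -sa → hereingersa.
Attach aspect perfective -e → hereingersae.
Apply vowel deletion: hereingersae → heringerse.

heringerse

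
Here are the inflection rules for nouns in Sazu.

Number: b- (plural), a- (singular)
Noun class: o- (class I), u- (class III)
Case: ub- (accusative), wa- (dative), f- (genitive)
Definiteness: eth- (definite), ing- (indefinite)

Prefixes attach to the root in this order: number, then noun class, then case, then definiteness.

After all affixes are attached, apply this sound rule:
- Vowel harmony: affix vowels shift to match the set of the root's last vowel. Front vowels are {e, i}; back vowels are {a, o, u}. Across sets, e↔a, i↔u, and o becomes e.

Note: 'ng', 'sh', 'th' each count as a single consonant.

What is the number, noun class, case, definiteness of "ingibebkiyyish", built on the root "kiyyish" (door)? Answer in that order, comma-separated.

plural, class I, accusative, indefinite

Segment: ing-ub-o-b-kiyyish.
number: b- → plural.
noun class: o- → class I.
case: ub- → accusative.
definiteness: ing- → indefinite.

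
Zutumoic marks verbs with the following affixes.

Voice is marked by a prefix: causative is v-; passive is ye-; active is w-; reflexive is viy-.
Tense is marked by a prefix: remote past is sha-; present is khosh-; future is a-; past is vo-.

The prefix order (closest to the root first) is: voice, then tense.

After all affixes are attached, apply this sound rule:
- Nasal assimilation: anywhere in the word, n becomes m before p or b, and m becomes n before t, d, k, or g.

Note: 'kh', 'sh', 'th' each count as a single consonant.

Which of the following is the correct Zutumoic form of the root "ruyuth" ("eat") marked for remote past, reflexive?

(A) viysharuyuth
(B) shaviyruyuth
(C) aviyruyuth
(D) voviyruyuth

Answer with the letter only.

Attach voice reflexive viy- → viyruyuth.
Attach tense remote past sha- → shaviyruyuth.
Nasal assimilation: no change.
So the correct form is shaviyruyuth, option (B).
(A) viysharuyuth is wrong: it has the affixes in the wrong order.
(C) aviyruyuth is wrong: it uses future instead of remote past for tense.
(D) voviyruyuth is wrong: it uses past instead of remote past for tense.

B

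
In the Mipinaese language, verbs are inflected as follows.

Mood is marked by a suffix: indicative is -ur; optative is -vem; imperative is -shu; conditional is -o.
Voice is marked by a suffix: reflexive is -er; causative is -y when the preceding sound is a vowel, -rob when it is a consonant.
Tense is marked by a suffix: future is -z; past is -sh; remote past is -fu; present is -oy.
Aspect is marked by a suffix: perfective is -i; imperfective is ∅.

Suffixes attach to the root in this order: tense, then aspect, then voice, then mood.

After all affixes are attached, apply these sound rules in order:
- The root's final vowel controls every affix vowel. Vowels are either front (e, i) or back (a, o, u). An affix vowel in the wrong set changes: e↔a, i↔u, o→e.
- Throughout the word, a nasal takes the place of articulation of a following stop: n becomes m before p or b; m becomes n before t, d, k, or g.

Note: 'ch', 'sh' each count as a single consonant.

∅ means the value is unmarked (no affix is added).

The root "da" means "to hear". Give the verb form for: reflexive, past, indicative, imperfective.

dasharur

Attach tense past -sh → dash.
aspect = imperfective: zero marking, form stays dash.
Attach voice reflexive -er → dasher.
Attach mood indicative -ur → dasherur.
Apply vowel harmony: dasherur → dasharur.
Nasal assimilation: no change.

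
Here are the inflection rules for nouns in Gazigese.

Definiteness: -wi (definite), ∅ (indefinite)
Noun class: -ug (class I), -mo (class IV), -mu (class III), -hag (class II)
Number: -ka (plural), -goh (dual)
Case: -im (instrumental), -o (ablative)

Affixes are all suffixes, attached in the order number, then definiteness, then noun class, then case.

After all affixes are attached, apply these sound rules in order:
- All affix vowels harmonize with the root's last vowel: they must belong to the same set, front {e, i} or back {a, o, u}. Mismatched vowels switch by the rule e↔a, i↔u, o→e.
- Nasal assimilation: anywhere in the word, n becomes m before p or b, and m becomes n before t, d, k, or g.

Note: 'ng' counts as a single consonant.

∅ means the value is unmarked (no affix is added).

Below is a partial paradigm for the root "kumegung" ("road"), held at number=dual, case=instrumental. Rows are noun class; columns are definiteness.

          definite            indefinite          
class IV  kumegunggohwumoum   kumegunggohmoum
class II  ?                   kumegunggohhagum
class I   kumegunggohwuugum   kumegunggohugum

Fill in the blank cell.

kumegunggohwuhagum

Attach number dual -goh → kumegunggoh.
Attach definiteness definite -wi → kumegunggohwi.
Attach noun class class II -hag → kumegunggohwihag.
Attach case instrumental -im → kumegunggohwihagim.
Apply vowel harmony: kumegunggohwihagim → kumegunggohwuhagum.
Nasal assimilation: no change.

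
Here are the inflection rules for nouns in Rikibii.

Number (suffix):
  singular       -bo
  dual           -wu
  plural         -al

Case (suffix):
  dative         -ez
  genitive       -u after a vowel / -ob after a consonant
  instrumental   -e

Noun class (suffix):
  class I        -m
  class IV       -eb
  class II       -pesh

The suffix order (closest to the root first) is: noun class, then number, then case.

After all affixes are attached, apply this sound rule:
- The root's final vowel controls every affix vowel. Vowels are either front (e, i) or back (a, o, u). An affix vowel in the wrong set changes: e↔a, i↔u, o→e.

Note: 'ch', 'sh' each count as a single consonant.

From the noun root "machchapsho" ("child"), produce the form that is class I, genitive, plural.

Attach noun class class I -m → machchapshom.
Attach number plural -al → machchapshomal.
Attach case genitive -ob (after consonant 'l') → machchapshomalob.
Vowel harmony: no change.

machchapshomalob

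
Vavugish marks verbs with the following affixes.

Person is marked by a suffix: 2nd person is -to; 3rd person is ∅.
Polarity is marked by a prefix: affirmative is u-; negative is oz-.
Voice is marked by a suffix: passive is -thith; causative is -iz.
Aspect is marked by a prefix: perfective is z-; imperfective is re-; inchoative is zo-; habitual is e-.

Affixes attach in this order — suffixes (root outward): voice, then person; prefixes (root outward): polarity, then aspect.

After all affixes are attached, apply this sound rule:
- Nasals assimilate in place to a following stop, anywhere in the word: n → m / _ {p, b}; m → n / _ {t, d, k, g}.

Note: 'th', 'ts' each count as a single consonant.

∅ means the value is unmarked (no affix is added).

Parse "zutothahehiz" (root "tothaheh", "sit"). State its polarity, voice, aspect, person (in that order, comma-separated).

Segment: z-u-tothaheh-iz.
polarity: u- → affirmative.
voice: -iz → causative.
aspect: z- → perfective.
person: ∅ → 3rd person.

affirmative, causative, perfective, 3rd person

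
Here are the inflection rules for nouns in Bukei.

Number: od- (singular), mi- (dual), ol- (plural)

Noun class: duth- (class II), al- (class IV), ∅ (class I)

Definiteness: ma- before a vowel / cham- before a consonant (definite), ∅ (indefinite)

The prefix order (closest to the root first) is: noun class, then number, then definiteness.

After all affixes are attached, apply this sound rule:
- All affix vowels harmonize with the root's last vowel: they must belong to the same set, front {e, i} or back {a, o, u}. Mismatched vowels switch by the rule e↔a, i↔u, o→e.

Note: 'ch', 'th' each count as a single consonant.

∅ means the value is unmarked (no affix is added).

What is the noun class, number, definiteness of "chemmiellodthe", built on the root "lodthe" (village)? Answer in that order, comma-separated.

Segment: cham-mi-al-lodthe.
noun class: al- → class IV.
number: mi- → dual.
definiteness: ma/cham- → definite.

class IV, dual, definite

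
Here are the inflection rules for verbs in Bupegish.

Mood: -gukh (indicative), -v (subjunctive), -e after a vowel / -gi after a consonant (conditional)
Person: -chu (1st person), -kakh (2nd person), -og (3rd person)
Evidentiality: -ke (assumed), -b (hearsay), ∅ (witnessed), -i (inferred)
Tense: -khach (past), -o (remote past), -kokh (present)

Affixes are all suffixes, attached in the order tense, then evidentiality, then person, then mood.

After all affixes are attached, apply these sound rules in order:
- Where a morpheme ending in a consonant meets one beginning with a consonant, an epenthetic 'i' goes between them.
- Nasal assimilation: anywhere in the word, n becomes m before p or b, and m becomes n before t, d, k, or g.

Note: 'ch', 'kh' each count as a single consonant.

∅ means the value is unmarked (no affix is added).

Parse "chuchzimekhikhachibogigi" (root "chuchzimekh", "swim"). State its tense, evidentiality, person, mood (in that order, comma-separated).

Segment: chuchzimekh-khach-b-og-gi.
tense: -khach → past.
evidentiality: -b → hearsay.
person: -og → 3rd person.
mood: -e/gi → conditional.

past, hearsay, 3rd person, conditional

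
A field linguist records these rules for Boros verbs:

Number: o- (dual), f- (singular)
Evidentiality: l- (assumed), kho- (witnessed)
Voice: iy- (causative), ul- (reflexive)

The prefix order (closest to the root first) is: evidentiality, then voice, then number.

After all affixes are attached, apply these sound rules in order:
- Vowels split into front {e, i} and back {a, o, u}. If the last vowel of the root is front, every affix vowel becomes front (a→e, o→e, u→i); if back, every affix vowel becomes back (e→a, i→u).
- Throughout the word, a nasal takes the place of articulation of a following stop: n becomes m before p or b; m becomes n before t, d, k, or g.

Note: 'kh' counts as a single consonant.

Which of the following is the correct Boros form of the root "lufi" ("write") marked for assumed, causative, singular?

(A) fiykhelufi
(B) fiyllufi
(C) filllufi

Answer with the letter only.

B

Attach evidentiality assumed l- → llufi.
Attach voice causative iy- → iyllufi.
Attach number singular f- → fiyllufi.
Vowel harmony: no change.
Nasal assimilation: no change.
So the correct form is fiyllufi, option (B).
(A) fiykhelufi is wrong: it uses witnessed instead of assumed for evidentiality.
(C) filllufi is wrong: it uses reflexive instead of causative for voice.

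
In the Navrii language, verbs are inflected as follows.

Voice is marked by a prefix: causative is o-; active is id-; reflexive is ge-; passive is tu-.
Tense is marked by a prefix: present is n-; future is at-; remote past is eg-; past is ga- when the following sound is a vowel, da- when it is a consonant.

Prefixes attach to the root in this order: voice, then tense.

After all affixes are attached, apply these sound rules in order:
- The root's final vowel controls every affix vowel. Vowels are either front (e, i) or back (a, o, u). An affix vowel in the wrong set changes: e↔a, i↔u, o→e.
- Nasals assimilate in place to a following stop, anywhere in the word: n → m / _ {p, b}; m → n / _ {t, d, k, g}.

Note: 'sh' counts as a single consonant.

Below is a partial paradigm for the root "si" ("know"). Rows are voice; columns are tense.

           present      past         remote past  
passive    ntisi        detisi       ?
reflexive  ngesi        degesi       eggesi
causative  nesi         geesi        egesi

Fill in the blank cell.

Attach voice passive tu- → tusi.
Attach tense remote past eg- → egtusi.
Apply vowel harmony: egtusi → egtisi.
Nasal assimilation: no change.

egtisi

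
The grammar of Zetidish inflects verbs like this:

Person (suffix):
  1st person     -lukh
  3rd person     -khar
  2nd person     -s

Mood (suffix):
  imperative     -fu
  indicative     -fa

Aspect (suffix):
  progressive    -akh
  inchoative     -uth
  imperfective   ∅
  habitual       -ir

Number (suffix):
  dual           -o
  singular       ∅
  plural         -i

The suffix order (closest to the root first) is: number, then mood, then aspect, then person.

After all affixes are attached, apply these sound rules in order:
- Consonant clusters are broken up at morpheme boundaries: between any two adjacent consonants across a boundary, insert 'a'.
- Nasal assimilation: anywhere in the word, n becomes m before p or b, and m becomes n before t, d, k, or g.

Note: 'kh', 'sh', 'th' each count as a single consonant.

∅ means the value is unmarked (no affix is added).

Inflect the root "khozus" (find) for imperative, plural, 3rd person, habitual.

Attach number plural -i → khozusi.
Attach mood imperative -fu → khozusifu.
Attach aspect habitual -ir → khozusifuir.
Attach person 3rd person -khar → khozusifuirkhar.
Apply epenthesis: khozusifuirkhar → khozusifuirakhar.
Nasal assimilation: no change.

khozusifuirakhar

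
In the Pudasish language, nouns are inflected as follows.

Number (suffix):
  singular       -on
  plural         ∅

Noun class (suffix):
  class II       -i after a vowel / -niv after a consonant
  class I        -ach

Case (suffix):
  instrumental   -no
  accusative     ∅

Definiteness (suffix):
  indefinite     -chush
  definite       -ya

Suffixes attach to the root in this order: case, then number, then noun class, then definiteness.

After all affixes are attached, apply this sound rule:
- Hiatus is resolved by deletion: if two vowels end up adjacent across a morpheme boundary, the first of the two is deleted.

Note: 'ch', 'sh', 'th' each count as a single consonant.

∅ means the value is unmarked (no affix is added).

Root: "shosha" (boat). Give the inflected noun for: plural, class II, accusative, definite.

shoshiya

case = accusative: zero marking, form stays shosha.
number = plural: zero marking, form stays shosha.
Attach noun class class II -i (after vowel 'a') → shoshai.
Attach definiteness definite -ya → shoshaiya.
Apply vowel deletion: shoshaiya → shoshiya.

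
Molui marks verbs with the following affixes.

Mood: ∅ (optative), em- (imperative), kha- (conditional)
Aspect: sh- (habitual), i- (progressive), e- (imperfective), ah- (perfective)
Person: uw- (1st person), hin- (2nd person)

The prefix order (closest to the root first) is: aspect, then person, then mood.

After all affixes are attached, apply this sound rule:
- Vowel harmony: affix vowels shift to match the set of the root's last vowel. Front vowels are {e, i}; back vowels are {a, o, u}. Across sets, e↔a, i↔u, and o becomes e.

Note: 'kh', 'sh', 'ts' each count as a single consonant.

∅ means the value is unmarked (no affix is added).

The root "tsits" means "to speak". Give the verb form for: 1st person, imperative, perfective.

Attach aspect perfective ah- → ahtsits.
Attach person 1st person uw- → uwahtsits.
Attach mood imperative em- → emuwahtsits.
Apply vowel harmony: emuwahtsits → emiwehtsits.

emiwehtsits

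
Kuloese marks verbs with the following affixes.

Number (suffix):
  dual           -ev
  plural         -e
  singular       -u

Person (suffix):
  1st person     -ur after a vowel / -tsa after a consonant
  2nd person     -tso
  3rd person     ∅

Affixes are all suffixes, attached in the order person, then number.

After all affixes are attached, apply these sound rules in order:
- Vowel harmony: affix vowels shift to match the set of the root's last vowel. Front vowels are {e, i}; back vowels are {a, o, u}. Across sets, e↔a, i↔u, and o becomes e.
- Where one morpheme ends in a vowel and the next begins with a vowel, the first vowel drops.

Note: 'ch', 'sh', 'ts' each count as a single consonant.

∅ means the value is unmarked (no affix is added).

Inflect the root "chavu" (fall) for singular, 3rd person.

person = 3rd person: zero marking, form stays chavu.
Attach number singular -u → chavuu.
Vowel harmony: no change.
Apply vowel deletion: chavuu → chavu.

chavu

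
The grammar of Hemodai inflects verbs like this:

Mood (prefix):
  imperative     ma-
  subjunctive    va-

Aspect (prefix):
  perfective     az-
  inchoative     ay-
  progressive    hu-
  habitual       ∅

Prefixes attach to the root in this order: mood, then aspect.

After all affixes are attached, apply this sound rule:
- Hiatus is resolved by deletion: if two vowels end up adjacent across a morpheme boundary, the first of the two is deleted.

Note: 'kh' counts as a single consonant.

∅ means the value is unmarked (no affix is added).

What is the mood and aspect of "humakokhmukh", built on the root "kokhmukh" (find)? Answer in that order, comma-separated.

imperative, progressive

Segment: hu-ma-kokhmukh.
mood: ma- → imperative.
aspect: hu- → progressive.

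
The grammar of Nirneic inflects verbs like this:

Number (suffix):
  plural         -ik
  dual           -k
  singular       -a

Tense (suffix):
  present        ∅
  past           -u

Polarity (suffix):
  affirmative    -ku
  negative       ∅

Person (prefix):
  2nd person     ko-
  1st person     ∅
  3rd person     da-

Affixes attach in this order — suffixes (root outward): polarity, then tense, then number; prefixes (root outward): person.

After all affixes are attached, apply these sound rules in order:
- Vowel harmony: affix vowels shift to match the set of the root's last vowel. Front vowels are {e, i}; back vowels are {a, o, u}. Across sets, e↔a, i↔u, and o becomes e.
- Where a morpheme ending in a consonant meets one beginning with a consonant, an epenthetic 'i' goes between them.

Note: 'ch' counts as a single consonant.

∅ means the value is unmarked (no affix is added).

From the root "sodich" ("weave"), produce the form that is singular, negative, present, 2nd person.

kesodiche

polarity = negative: zero marking, form stays sodich.
Attach person 2nd person ko- → kosodich.
tense = present: zero marking, form stays kosodich.
Attach number singular -a → kosodicha.
Apply vowel harmony: kosodicha → kesodiche.
Epenthesis: no change.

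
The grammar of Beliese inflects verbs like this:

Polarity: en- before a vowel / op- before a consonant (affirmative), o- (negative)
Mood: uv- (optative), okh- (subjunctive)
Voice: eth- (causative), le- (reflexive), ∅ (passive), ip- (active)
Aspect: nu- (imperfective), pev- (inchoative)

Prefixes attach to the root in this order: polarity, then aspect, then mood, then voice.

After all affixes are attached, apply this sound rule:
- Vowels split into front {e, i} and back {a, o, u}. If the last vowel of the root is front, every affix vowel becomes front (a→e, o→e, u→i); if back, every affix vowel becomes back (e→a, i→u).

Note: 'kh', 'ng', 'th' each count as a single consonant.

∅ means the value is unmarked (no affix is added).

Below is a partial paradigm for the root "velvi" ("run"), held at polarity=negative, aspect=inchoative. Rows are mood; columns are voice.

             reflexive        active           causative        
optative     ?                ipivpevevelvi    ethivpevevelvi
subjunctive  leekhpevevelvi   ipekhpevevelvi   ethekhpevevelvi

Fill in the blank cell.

Attach polarity negative o- → ovelvi.
Attach aspect inchoative pev- → pevovelvi.
Attach mood optative uv- → uvpevovelvi.
Attach voice reflexive le- → leuvpevovelvi.
Apply vowel harmony: leuvpevovelvi → leivpevevelvi.

leivpevevelvi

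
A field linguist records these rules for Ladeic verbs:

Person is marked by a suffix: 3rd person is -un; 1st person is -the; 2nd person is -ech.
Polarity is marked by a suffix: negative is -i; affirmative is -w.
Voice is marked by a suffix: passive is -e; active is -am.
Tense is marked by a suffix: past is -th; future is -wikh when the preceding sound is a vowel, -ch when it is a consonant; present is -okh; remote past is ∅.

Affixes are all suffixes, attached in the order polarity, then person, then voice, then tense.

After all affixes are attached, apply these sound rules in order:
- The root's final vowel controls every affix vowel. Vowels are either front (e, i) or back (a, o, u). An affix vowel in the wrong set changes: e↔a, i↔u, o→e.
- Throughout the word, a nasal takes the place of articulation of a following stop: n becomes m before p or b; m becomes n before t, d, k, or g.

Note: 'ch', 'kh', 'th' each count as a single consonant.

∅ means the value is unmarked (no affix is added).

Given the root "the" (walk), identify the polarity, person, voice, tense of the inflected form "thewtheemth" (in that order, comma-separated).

Segment: the-w-the-am-th.
polarity: -w → affirmative.
person: -the → 1st person.
voice: -am → active.
tense: -th → past.

affirmative, 1st person, active, past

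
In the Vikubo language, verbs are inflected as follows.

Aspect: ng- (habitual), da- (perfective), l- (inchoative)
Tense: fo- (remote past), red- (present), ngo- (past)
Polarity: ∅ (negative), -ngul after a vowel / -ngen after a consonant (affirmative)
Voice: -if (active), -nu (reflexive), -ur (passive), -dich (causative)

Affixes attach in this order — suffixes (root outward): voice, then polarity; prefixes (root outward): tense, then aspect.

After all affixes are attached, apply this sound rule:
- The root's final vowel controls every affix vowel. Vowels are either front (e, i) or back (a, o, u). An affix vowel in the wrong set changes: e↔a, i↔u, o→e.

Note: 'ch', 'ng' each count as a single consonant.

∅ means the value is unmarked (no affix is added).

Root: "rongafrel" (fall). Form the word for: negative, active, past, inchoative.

Attach tense past ngo- → ngorongafrel.
Attach aspect inchoative l- → lngorongafrel.
Attach voice active -if → lngorongafrelif.
polarity = negative: zero marking, form stays lngorongafrelif.
Apply vowel harmony: lngorongafrelif → lngerongafrelif.

lngerongafrelif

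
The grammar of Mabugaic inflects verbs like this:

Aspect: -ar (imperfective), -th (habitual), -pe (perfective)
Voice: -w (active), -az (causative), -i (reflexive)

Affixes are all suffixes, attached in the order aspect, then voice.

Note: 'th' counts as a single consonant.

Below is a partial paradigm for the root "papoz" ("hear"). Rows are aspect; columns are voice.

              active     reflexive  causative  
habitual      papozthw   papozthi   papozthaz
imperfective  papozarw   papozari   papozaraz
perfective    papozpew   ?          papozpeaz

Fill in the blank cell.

Attach aspect perfective -pe → papozpe.
Attach voice reflexive -i → papozpei.

papozpei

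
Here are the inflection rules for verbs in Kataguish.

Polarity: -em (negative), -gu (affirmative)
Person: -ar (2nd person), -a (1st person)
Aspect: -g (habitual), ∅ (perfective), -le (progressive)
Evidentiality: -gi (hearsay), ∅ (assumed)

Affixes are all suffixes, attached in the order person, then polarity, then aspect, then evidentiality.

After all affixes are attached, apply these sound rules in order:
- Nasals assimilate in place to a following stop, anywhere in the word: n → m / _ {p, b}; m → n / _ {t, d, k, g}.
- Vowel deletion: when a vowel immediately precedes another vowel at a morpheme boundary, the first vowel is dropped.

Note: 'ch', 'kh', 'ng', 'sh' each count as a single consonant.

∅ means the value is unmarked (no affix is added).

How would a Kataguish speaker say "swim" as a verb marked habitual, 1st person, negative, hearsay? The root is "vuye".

Attach person 1st person -a → vuyea.
Attach polarity negative -em → vuyeaem.
Attach aspect habitual -g → vuyeaemg.
Attach evidentiality hearsay -gi → vuyeaemggi.
Apply nasal assimilation: vuyeaemggi → vuyeaenggi.
Apply vowel deletion: vuyeaenggi → vuyenggi.

vuyenggi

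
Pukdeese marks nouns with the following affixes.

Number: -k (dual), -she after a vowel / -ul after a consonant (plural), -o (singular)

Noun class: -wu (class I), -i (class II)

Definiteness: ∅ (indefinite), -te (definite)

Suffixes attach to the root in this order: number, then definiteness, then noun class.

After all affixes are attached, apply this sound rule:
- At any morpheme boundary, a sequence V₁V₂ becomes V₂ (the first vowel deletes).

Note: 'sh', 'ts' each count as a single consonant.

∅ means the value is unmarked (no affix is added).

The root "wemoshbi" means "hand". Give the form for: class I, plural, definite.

Attach number plural -she (after vowel 'i') → wemoshbishe.
Attach definiteness definite -te → wemoshbishete.
Attach noun class class I -wu → wemoshbishetewu.
Vowel deletion: no change.

wemoshbishetewu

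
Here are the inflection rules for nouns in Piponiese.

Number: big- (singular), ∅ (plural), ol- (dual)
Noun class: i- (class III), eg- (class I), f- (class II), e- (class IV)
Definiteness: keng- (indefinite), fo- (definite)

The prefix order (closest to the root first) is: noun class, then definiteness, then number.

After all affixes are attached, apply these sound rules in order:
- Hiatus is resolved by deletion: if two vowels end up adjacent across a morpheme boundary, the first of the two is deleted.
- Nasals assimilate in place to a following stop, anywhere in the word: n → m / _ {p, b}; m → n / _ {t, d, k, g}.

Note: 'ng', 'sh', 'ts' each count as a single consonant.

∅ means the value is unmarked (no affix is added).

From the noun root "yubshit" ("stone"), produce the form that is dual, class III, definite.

olfiyubshit

Attach noun class class III i- → iyubshit.
Attach definiteness definite fo- → foiyubshit.
Attach number dual ol- → olfoiyubshit.
Apply vowel deletion: olfoiyubshit → olfiyubshit.
Nasal assimilation: no change.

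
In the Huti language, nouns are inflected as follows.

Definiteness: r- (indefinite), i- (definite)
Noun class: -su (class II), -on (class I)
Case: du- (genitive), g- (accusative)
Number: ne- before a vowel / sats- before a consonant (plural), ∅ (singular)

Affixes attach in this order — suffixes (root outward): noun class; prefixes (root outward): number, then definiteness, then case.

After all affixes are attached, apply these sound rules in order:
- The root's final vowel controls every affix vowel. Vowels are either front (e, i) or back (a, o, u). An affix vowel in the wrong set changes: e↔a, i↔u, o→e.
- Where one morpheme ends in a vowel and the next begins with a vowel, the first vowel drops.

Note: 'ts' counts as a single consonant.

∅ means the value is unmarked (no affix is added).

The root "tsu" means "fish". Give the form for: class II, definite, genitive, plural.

Attach noun class class II -su → tsusu.
Attach number plural sats- (before consonant 'ts') → satstsusu.
Attach definiteness definite i- → isatstsusu.
Attach case genitive du- → duisatstsusu.
Apply vowel harmony: duisatstsusu → duusatstsusu.
Apply vowel deletion: duusatstsusu → dusatstsusu.

dusatstsusu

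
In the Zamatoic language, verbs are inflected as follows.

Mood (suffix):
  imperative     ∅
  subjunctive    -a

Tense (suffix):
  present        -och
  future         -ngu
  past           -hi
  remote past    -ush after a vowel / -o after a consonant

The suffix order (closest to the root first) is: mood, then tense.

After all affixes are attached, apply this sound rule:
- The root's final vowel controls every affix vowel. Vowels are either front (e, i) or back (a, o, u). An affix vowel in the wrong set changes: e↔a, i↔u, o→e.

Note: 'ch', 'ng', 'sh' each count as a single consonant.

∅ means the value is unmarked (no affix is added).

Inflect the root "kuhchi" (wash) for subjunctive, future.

Attach mood subjunctive -a → kuhchia.
Attach tense future -ngu → kuhchiangu.
Apply vowel harmony: kuhchiangu → kuhchiengi.

kuhchiengi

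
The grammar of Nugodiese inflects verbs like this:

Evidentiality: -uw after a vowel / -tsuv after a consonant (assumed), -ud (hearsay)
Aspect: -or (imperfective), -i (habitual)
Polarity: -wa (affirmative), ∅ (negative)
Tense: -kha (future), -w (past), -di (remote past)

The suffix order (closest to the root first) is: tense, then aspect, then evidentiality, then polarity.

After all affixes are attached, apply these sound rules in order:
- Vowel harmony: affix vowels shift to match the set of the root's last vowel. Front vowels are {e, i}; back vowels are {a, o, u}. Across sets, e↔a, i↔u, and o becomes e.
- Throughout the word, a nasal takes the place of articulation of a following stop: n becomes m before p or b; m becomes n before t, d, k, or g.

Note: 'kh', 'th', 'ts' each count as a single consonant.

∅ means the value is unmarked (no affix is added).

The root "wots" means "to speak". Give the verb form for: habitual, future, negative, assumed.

Attach tense future -kha → wotskha.
Attach aspect habitual -i → wotskhai.
Attach evidentiality assumed -uw (after vowel 'i') → wotskhaiuw.
polarity = negative: zero marking, form stays wotskhaiuw.
Apply vowel harmony: wotskhaiuw → wotskhauuw.
Nasal assimilation: no change.

wotskhauuw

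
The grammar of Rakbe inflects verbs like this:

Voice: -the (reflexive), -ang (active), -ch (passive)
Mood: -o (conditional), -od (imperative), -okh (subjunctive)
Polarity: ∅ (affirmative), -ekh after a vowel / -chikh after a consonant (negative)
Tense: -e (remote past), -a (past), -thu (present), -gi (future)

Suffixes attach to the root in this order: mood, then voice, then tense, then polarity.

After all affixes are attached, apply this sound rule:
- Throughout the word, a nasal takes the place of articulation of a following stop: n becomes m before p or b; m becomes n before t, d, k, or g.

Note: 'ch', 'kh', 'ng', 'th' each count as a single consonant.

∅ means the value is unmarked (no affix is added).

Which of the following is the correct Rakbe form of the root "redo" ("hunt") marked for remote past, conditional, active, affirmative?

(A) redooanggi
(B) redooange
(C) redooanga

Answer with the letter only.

Attach mood conditional -o → redoo.
Attach voice active -ang → redooang.
Attach tense remote past -e → redooange.
polarity = affirmative: zero marking, form stays redooange.
Nasal assimilation: no change.
So the correct form is redooange, option (B).
(A) redooanggi is wrong: it uses future instead of remote past for tense.
(C) redooanga is wrong: it uses past instead of remote past for tense.

B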